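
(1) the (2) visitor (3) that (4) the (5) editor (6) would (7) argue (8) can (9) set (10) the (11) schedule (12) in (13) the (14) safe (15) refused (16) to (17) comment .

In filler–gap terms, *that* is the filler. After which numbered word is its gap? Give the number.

7

'that' is the subject of the clause embedded under 'argue'. It moves to the left edge, and the trace sits right after 'argue':
The visitor that the editor would argue ___ can set the schedule in the safe refused to comment.
'argue' is word 7.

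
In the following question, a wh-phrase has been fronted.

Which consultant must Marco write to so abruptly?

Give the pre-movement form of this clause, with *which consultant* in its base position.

'which consultant' functions as the object of the preposition 'to'. Fronting leaves a gap immediately after 'to':
Which consultant must Marco write to ___ so abruptly?

Marco must write to which consultant so abruptly.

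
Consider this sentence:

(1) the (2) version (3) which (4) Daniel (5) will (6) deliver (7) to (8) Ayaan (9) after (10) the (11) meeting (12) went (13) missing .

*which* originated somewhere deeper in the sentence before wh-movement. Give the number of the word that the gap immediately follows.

'which' is the direct object of 'deliver'. It moves to the left edge, and the trace sits right after 'deliver':
The version which Daniel will deliver ___ to Ayaan after the meeting went missing.
'deliver' is word 6.

6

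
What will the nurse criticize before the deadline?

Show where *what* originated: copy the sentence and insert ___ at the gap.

Pre-movement form: The nurse will criticize what before the deadline.
'what' is the direct object of 'criticize'. The gap is right after 'criticize'.

What will the nurse criticize ___ before the deadline?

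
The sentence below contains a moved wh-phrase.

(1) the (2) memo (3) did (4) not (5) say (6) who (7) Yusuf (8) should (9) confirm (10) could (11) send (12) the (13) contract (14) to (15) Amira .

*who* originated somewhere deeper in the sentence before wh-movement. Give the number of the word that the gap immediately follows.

9

Pre-movement form: Yusuf should confirm who could send the contract to Amira.
'who' functions as the subject of the clause embedded under 'confirm'. Fronting leaves a gap immediately after 'confirm':
The memo did not say who Yusuf should confirm ___ could send the contract to Amira.
'confirm' is word 9.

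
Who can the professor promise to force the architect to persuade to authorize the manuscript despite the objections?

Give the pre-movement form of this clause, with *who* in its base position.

The filler 'who' is interpreted as the direct object of 'persuade'. It moves to the left edge, and the trace sits right after 'persuade':
Who can the professor promise to force the architect to persuade ___ to authorize the manuscript despite the objections?

The professor can promise to force the architect to persuade who to authorize the manuscript despite the objections.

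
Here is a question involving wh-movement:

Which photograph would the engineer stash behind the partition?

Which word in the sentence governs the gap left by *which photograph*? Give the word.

stash

Before movement: The engineer would stash which photograph behind the partition.
'which photograph' functions as the direct object of 'stash'. It moves to the left edge, and the trace sits right after 'stash':
Which photograph would the engineer stash ___ behind the partition?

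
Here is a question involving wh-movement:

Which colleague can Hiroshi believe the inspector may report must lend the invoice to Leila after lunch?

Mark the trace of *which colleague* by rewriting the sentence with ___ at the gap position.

Which colleague can Hiroshi believe the inspector may report ___ must lend the invoice to Leila after lunch?

Underlying clause: Hiroshi can believe the inspector may report which colleague must lend the invoice to Leila after lunch.
'which colleague' is the subject of the clause embedded under 'report'. The gap is right after 'report'.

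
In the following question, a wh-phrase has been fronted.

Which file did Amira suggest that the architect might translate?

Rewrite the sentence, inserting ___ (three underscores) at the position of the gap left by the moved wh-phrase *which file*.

Which file did Amira suggest that the architect might translate ___?

In situ: Amira did suggest that the architect might translate which file.
'which file' functions as the direct object of 'translate'. The gap is right after 'translate'.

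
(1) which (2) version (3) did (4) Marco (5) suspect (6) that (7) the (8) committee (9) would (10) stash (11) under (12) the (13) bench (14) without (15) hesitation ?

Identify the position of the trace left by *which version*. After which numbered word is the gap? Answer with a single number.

Before movement: Marco did suspect that the committee would stash which version under the bench without hesitation.
'which version' functions as the direct object of 'stash'. Fronting leaves a gap immediately after 'stash':
Which version did Marco suspect that the committee would stash ___ under the bench without hesitation?
'stash' is word 10.

10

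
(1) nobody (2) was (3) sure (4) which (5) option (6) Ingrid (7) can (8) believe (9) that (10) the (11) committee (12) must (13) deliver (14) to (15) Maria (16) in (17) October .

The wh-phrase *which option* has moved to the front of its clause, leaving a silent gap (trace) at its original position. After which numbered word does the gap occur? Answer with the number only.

13

In situ: Ingrid can believe that the committee must deliver which option to Maria in October.
The filler 'which option' is interpreted as the direct object of 'deliver'. It moves to the left edge, and the trace sits right after 'deliver':
Nobody was sure which option Ingrid can believe that the committee must deliver ___ to Maria in October.
'deliver' is word 13.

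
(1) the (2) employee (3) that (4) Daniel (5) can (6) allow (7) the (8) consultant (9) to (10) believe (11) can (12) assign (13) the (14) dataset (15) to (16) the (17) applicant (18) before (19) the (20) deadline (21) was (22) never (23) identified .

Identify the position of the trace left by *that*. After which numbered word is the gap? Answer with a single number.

'that' is the subject of the clause embedded under 'believe'. Wh-movement fronts it, leaving a gap right after 'believe':
The employee that Daniel can allow the consultant to believe ___ can assign the dataset to the applicant before the deadline was never identified.
'believe' is word 10.

10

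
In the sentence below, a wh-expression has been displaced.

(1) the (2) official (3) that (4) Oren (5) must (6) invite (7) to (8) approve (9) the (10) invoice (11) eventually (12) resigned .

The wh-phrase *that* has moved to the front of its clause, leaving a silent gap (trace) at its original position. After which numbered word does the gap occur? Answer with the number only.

6

The filler 'that' is interpreted as the direct object of 'invite'. Wh-movement fronts it, leaving a gap right after 'invite':
The official that Oren must invite ___ to approve the invoice eventually resigned.
'invite' is word 6.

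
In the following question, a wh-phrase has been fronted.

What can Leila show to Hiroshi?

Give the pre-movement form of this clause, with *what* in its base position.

Leila can show what to Hiroshi.

'what' is the direct object of 'show'. Fronting leaves a gap immediately after 'show':
What can Leila show ___ to Hiroshi?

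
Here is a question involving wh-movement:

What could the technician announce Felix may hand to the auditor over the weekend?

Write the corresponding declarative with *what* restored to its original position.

'what' is the direct object of 'hand'. Wh-movement fronts it, leaving a gap right after 'hand':
What could the technician announce Felix may hand ___ to the auditor over the weekend?

The technician could announce Felix may hand what to the auditor over the weekend.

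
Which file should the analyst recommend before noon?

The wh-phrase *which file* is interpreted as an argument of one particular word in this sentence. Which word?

Underlying clause: The analyst should recommend which file before noon.
'which file' is the direct object of 'recommend'. It moves to the left edge, and the trace sits right after 'recommend':
Which file should the analyst recommend ___ before noon?

recommend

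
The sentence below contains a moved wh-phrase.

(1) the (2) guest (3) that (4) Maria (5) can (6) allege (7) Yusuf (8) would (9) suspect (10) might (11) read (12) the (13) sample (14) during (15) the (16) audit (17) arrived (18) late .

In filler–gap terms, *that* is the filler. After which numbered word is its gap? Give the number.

The filler 'that' is interpreted as the subject of the clause embedded under 'suspect'. It moves to the left edge, and the trace sits right after 'suspect':
The guest that Maria can allege Yusuf would suspect ___ might read the sample during the audit arrived late.
'suspect' is word 9.

9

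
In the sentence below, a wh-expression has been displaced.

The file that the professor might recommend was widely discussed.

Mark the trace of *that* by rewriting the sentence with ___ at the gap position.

The file that the professor might recommend ___ was widely discussed.

'that' is the direct object of 'recommend'. The gap is right after 'recommend'.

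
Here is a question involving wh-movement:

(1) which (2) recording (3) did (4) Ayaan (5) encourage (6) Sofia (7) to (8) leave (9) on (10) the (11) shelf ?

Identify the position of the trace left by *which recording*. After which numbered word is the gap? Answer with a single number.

In situ: Ayaan did encourage Sofia to leave which recording on the shelf.
'which recording' is the direct object of 'leave'. It moves to the left edge, and the trace sits right after 'leave':
Which recording did Ayaan encourage Sofia to leave ___ on the shelf?
'leave' is word 8.

8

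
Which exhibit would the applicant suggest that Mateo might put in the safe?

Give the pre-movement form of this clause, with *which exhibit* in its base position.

'which exhibit' functions as the direct object of 'put'. Fronting leaves a gap immediately after 'put':
Which exhibit would the applicant suggest that Mateo might put ___ in the safe?

The applicant would suggest that Mateo might put which exhibit in the safe.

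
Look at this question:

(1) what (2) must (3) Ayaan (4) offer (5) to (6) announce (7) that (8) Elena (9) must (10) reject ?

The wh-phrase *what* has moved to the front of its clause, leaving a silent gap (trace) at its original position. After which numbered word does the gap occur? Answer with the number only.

10

In situ: Ayaan must offer to announce that Elena must reject what.
The filler 'what' is interpreted as the direct object of 'reject'. It moves to the left edge, and the trace sits right after 'reject':
What must Ayaan offer to announce that Elena must reject ___?
'reject' is word 10.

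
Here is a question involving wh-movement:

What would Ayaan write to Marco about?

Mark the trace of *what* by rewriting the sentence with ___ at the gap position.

Before movement: Ayaan would write to Marco about what.
The filler 'what' is interpreted as the object of the preposition 'about'. The gap is right after 'about'.

What would Ayaan write to Marco about ___?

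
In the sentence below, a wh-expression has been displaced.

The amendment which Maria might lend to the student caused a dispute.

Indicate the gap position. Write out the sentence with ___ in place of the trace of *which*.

'which' is the direct object of 'lend'. The gap is right after 'lend'.

The amendment which Maria might lend ___ to the student caused a dispute.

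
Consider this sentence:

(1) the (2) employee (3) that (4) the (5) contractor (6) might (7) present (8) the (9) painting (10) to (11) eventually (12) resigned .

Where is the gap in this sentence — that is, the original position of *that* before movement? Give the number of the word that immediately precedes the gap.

10

'that' functions as the object of the preposition 'to' (recipient of 'present'). It moves to the left edge, and the trace sits right after 'to':
The employee that the contractor might present the painting to ___ eventually resigned.
'to' is word 10.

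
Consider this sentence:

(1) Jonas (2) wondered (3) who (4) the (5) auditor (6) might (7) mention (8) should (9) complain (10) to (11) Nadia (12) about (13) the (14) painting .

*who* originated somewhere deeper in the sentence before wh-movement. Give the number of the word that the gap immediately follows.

7

In situ: The auditor might mention who should complain to Nadia about the painting.
'who' is the subject of the clause embedded under 'mention'. Wh-movement fronts it, leaving a gap right after 'mention':
Jonas wondered who the auditor might mention ___ should complain to Nadia about the painting.
'mention' is word 7.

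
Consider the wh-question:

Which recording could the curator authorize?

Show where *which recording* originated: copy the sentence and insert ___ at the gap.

Before movement: The curator could authorize which recording.
'which recording' is the direct object of 'authorize'. The gap is right after 'authorize'.

Which recording could the curator authorize ___?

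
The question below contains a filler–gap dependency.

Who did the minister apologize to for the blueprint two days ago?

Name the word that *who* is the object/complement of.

to

Before movement: The minister did apologize to who for the blueprint two days ago.
'who' is the object of the preposition 'to'. Fronting leaves a gap immediately after 'to':
Who did the minister apologize to ___ for the blueprint two days ago?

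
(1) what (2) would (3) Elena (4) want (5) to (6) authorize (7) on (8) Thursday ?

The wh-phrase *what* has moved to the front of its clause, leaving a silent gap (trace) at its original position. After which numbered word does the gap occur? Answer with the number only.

6

Pre-movement form: Elena would want to authorize what on Thursday.
The filler 'what' is interpreted as the direct object of 'authorize'. Fronting leaves a gap immediately after 'authorize':
What would Elena want to authorize ___ on Thursday?
'authorize' is word 6.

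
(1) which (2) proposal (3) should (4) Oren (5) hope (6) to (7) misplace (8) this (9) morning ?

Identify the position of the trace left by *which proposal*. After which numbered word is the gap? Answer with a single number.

Before movement: Oren should hope to misplace which proposal this morning.
The filler 'which proposal' is interpreted as the direct object of 'misplace'. Wh-movement fronts it, leaving a gap right after 'misplace':
Which proposal should Oren hope to misplace ___ this morning?
'misplace' is word 7.

7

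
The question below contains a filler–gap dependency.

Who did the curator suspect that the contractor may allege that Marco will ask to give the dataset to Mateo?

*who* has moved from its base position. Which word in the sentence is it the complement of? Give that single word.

ask

Pre-movement form: The curator did suspect that the contractor may allege that Marco will ask who to give the dataset to Mateo.
'who' functions as the direct object of 'ask'. Fronting leaves a gap immediately after 'ask':
Who did the curator suspect that the contractor may allege that Marco will ask ___ to give the dataset to Mateo?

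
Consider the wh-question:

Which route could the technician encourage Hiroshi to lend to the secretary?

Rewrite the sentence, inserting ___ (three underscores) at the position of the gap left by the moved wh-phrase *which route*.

Underlying clause: The technician could encourage Hiroshi to lend which route to the secretary.
'which route' functions as the direct object of 'lend'. The gap is right after 'lend'.

Which route could the technician encourage Hiroshi to lend ___ to the secretary?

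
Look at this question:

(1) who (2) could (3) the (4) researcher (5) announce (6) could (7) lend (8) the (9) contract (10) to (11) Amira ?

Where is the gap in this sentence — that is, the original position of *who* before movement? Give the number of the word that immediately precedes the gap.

Pre-movement form: The researcher could announce who could lend the contract to Amira.
'who' is the subject of the clause embedded under 'announce'. It moves to the left edge, and the trace sits right after 'announce':
Who could the researcher announce ___ could lend the contract to Amira?
'announce' is word 5.

5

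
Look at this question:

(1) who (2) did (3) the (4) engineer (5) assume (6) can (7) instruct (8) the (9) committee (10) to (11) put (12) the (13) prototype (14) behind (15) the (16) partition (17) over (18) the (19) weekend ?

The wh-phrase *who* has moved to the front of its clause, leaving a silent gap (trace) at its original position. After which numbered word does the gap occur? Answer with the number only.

5

Before movement: The engineer did assume who can instruct the committee to put the prototype behind the partition over the weekend.
'who' is the subject of the clause embedded under 'assume'. Wh-movement fronts it, leaving a gap right after 'assume':
Who did the engineer assume ___ can instruct the committee to put the prototype behind the partition over the weekend?
'assume' is word 5.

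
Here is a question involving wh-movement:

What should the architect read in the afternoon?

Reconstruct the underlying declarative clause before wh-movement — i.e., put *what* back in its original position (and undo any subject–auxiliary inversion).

The architect should read what in the afternoon.

The filler 'what' is interpreted as the direct object of 'read'. Wh-movement fronts it, leaving a gap right after 'read':
What should the architect read ___ in the afternoon?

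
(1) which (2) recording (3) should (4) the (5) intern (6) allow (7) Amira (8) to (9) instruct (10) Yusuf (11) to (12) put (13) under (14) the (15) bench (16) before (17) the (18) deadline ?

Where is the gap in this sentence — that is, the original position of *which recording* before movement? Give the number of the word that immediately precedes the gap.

Pre-movement form: The intern should allow Amira to instruct Yusuf to put which recording under the bench before the deadline.
'which recording' is the direct object of 'put'. Fronting leaves a gap immediately after 'put':
Which recording should the intern allow Amira to instruct Yusuf to put ___ under the bench before the deadline?
'put' is word 12.

12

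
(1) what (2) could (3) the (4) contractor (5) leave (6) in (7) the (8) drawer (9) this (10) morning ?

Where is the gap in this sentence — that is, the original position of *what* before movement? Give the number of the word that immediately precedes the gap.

5

Before movement: The contractor could leave what in the drawer this morning.
'what' functions as the direct object of 'leave'. Fronting leaves a gap immediately after 'leave':
What could the contractor leave ___ in the drawer this morning?
'leave' is word 5.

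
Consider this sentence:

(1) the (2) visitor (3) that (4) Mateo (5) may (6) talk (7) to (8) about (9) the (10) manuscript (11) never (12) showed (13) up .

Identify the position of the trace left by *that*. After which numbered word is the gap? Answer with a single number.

7

'that' functions as the object of the preposition 'to'. It moves to the left edge, and the trace sits right after 'to':
The visitor that Mateo may talk to ___ about the manuscript never showed up.
'to' is word 7.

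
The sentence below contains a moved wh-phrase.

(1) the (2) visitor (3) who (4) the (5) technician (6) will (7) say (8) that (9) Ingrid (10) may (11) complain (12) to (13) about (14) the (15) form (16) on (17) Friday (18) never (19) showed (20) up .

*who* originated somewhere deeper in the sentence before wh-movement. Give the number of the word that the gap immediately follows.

12

The filler 'who' is interpreted as the object of the preposition 'to'. Wh-movement fronts it, leaving a gap right after 'to':
The visitor who the technician will say that Ingrid may complain to ___ about the form on Friday never showed up.
'to' is word 12.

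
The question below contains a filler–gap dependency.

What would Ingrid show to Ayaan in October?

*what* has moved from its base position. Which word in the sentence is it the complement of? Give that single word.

show

Pre-movement form: Ingrid would show what to Ayaan in October.
'what' functions as the direct object of 'show'. Fronting leaves a gap immediately after 'show':
What would Ingrid show ___ to Ayaan in October?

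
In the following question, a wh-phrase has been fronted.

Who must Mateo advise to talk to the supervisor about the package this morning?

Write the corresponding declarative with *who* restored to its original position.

Mateo must advise who to talk to the supervisor about the package this morning.

The filler 'who' is interpreted as the direct object of 'advise'. Wh-movement fronts it, leaving a gap right after 'advise':
Who must Mateo advise ___ to talk to the supervisor about the package this morning?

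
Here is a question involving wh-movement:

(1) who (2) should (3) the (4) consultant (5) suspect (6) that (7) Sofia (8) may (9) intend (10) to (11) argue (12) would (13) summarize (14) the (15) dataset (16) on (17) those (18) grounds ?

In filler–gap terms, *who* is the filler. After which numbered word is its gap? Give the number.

Underlying clause: The consultant should suspect that Sofia may intend to argue who would summarize the dataset on those grounds.
'who' is the subject of the clause embedded under 'argue'. Wh-movement fronts it, leaving a gap right after 'argue':
Who should the consultant suspect that Sofia may intend to argue ___ would summarize the dataset on those grounds?
'argue' is word 11.

11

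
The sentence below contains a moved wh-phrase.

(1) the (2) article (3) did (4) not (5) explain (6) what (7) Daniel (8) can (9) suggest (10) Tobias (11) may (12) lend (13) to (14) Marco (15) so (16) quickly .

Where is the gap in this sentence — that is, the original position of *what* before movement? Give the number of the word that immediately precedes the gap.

In situ: Daniel can suggest Tobias may lend what to Marco so quickly.
'what' functions as the direct object of 'lend'. Wh-movement fronts it, leaving a gap right after 'lend':
The article did not explain what Daniel can suggest Tobias may lend ___ to Marco so quickly.
'lend' is word 12.

12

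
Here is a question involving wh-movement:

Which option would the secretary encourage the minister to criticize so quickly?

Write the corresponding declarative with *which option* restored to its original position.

The secretary would encourage the minister to criticize which option so quickly.

'which option' is the direct object of 'criticize'. Fronting leaves a gap immediately after 'criticize':
Which option would the secretary encourage the minister to criticize ___ so quickly?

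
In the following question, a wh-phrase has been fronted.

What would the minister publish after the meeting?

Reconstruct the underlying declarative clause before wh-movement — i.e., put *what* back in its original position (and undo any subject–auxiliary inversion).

'what' is the direct object of 'publish'. Fronting leaves a gap immediately after 'publish':
What would the minister publish ___ after the meeting?

The minister would publish what after the meeting.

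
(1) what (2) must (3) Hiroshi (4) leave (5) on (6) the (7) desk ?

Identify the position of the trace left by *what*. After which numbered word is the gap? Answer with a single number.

Underlying clause: Hiroshi must leave what on the desk.
The filler 'what' is interpreted as the direct object of 'leave'. It moves to the left edge, and the trace sits right after 'leave':
What must Hiroshi leave ___ on the desk?
'leave' is word 4.

4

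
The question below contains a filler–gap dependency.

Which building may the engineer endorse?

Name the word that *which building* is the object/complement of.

Before movement: The engineer may endorse which building.
'which building' functions as the direct object of 'endorse'. It moves to the left edge, and the trace sits right after 'endorse':
Which building may the engineer endorse ___?

endorse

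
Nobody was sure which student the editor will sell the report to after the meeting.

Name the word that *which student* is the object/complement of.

Pre-movement form: The editor will sell the report to which student after the meeting.
'which student' functions as the object of the preposition 'to' (recipient of 'sell'). It moves to the left edge, and the trace sits right after 'to':
Nobody was sure which student the editor will sell the report to ___ after the meeting.

to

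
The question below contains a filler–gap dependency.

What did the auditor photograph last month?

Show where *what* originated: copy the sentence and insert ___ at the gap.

In situ: The auditor did photograph what last month.
The filler 'what' is interpreted as the direct object of 'photograph'. The gap is right after 'photograph'.

What did the auditor photograph ___ last month?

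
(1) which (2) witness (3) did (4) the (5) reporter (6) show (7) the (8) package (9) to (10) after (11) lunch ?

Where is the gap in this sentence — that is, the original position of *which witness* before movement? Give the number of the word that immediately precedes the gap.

9

Underlying clause: The reporter did show the package to which witness after lunch.
'which witness' functions as the object of the preposition 'to' (recipient of 'show'). Fronting leaves a gap immediately after 'to':
Which witness did the reporter show the package to ___ after lunch?
'to' is word 9.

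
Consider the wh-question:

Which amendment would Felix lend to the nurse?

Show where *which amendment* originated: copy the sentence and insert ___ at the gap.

Pre-movement form: Felix would lend which amendment to the nurse.
The filler 'which amendment' is interpreted as the direct object of 'lend'. The gap is right after 'lend'.

Which amendment would Felix lend ___ to the nurse?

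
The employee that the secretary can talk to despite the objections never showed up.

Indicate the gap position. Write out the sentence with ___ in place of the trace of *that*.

The employee that the secretary can talk to ___ despite the objections never showed up.

'that' functions as the object of the preposition 'to'. The gap is right after 'to'.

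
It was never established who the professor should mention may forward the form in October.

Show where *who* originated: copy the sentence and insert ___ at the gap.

It was never established who the professor should mention ___ may forward the form in October.

Pre-movement form: The professor should mention who may forward the form in October.
The filler 'who' is interpreted as the subject of the clause embedded under 'mention'. The gap is right after 'mention'.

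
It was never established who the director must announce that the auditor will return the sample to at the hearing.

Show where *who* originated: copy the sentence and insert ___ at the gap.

Underlying clause: The director must announce that the auditor will return the sample to who at the hearing.
'who' functions as the object of the preposition 'to' (recipient of 'return'). The gap is right after 'to'.

It was never established who the director must announce that the auditor will return the sample to ___ at the hearing.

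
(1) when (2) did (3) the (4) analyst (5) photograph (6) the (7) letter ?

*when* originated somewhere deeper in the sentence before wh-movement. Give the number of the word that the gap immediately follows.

7

Underlying clause: The analyst did photograph the letter when.
'when' is the temporal adjunct. Wh-movement fronts it, leaving a gap right after 'letter':
When did the analyst photograph the letter ___?
'letter' is word 7.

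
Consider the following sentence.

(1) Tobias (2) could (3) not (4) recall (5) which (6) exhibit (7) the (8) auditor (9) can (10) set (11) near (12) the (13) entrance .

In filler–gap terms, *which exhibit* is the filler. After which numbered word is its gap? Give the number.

10

Underlying clause: The auditor can set which exhibit near the entrance.
'which exhibit' is the direct object of 'set'. It moves to the left edge, and the trace sits right after 'set':
Tobias could not recall which exhibit the auditor can set ___ near the entrance.
'set' is word 10.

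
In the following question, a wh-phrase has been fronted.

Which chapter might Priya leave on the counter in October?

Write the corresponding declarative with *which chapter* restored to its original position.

Priya might leave which chapter on the counter in October.

The filler 'which chapter' is interpreted as the direct object of 'leave'. Wh-movement fronts it, leaving a gap right after 'leave':
Which chapter might Priya leave ___ on the counter in October?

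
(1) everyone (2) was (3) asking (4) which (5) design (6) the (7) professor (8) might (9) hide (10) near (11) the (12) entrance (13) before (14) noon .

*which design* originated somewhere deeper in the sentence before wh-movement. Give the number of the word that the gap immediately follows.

9

Underlying clause: The professor might hide which design near the entrance before noon.
'which design' is the direct object of 'hide'. Wh-movement fronts it, leaving a gap right after 'hide':
Everyone was asking which design the professor might hide ___ near the entrance before noon.
'hide' is word 9.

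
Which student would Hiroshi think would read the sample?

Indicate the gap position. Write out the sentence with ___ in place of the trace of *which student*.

Before movement: Hiroshi would think which student would read the sample.
'which student' is the subject of the clause embedded under 'think'. The gap is right after 'think'.

Which student would Hiroshi think ___ would read the sample?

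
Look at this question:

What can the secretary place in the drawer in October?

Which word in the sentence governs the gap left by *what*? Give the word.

Underlying clause: The secretary can place what in the drawer in October.
'what' functions as the direct object of 'place'. Fronting leaves a gap immediately after 'place':
What can the secretary place ___ in the drawer in October?

place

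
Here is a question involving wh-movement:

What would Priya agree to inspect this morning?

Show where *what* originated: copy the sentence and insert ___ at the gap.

What would Priya agree to inspect ___ this morning?

Underlying clause: Priya would agree to inspect what this morning.
'what' functions as the direct object of 'inspect'. The gap is right after 'inspect'.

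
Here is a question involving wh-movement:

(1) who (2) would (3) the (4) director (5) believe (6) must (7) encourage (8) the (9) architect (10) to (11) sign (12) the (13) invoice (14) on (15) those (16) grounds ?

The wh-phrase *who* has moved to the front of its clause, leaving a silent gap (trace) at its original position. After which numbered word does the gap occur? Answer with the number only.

Pre-movement form: The director would believe who must encourage the architect to sign the invoice on those grounds.
'who' is the subject of the clause embedded under 'believe'. It moves to the left edge, and the trace sits right after 'believe':
Who would the director believe ___ must encourage the architect to sign the invoice on those grounds?
'believe' is word 5.

5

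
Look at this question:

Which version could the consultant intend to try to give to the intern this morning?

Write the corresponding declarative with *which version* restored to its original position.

'which version' functions as the direct object of 'give'. Fronting leaves a gap immediately after 'give':
Which version could the consultant intend to try to give ___ to the intern this morning?

The consultant could intend to try to give which version to the intern this morning.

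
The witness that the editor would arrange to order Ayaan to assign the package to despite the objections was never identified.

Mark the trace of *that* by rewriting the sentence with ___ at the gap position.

The witness that the editor would arrange to order Ayaan to assign the package to ___ despite the objections was never identified.

'that' is the object of the preposition 'to' (recipient of 'assign'). The gap is right after 'to'.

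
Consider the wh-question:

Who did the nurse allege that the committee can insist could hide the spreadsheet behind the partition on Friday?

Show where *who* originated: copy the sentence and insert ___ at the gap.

Who did the nurse allege that the committee can insist ___ could hide the spreadsheet behind the partition on Friday?

Pre-movement form: The nurse did allege that the committee can insist who could hide the spreadsheet behind the partition on Friday.
'who' is the subject of the clause embedded under 'insist'. The gap is right after 'insist'.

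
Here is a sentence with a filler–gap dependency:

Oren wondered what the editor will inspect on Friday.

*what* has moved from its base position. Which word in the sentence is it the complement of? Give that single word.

inspect

Pre-movement form: The editor will inspect what on Friday.
'what' is the direct object of 'inspect'. Wh-movement fronts it, leaving a gap right after 'inspect':
Oren wondered what the editor will inspect ___ on Friday.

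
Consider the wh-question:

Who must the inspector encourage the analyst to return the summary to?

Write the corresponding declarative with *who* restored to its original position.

'who' is the object of the preposition 'to' (recipient of 'return'). Fronting leaves a gap immediately after 'to':
Who must the inspector encourage the analyst to return the summary to ___?

The inspector must encourage the analyst to return the summary to who.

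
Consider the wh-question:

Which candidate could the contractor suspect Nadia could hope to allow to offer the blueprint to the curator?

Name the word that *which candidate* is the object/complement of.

Pre-movement form: The contractor could suspect Nadia could hope to allow which candidate to offer the blueprint to the curator.
The filler 'which candidate' is interpreted as the direct object of 'allow'. It moves to the left edge, and the trace sits right after 'allow':
Which candidate could the contractor suspect Nadia could hope to allow ___ to offer the blueprint to the curator?

allow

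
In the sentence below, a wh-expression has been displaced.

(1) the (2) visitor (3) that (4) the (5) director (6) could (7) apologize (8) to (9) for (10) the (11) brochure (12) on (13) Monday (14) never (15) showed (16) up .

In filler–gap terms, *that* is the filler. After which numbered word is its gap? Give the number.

8

'that' functions as the object of the preposition 'to'. Wh-movement fronts it, leaving a gap right after 'to':
The visitor that the director could apologize to ___ for the brochure on Monday never showed up.
'to' is word 8.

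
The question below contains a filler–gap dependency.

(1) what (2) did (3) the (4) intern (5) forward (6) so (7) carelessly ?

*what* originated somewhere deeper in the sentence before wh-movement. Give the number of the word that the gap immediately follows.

In situ: The intern did forward what so carelessly.
The filler 'what' is interpreted as the direct object of 'forward'. Wh-movement fronts it, leaving a gap right after 'forward':
What did the intern forward ___ so carelessly?
'forward' is word 5.

5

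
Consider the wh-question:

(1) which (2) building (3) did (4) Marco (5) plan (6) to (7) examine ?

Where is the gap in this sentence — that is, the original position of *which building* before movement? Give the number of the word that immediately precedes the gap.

7

Pre-movement form: Marco did plan to examine which building.
'which building' is the direct object of 'examine'. It moves to the left edge, and the trace sits right after 'examine':
Which building did Marco plan to examine ___?
'examine' is word 7.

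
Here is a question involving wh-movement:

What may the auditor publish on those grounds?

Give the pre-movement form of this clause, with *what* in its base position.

The auditor may publish what on those grounds.

'what' is the direct object of 'publish'. It moves to the left edge, and the trace sits right after 'publish':
What may the auditor publish ___ on those grounds?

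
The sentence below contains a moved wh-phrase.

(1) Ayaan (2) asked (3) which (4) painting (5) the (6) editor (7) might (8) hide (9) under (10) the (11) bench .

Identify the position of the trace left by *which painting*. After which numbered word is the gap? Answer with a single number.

Underlying clause: The editor might hide which painting under the bench.
'which painting' is the direct object of 'hide'. Wh-movement fronts it, leaving a gap right after 'hide':
Ayaan asked which painting the editor might hide ___ under the bench.
'hide' is word 8.

8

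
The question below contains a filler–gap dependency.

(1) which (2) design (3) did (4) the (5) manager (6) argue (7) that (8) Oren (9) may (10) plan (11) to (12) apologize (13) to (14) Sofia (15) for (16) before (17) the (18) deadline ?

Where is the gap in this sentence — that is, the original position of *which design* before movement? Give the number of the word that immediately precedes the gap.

15

Pre-movement form: The manager did argue that Oren may plan to apologize to Sofia for which design before the deadline.
The filler 'which design' is interpreted as the object of the preposition 'for'. Wh-movement fronts it, leaving a gap right after 'for':
Which design did the manager argue that Oren may plan to apologize to Sofia for ___ before the deadline?
'for' is word 15.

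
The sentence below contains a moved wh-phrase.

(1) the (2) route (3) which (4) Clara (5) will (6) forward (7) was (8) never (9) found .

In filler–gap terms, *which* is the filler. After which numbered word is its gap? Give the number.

The filler 'which' is interpreted as the direct object of 'forward'. Wh-movement fronts it, leaving a gap right after 'forward':
The route which Clara will forward ___ was never found.
'forward' is word 6.

6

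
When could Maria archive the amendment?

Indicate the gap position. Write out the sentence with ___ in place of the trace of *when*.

Underlying clause: Maria could archive the amendment when.
The filler 'when' is interpreted as the temporal adjunct. The gap is right after 'amendment'.

When could Maria archive the amendment ___?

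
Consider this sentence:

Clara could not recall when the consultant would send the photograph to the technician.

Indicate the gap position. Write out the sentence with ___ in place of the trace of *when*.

Clara could not recall when the consultant would send the photograph to the technician ___.

Underlying clause: The consultant would send the photograph to the technician when.
'when' functions as the temporal adjunct. The gap is right after 'technician'.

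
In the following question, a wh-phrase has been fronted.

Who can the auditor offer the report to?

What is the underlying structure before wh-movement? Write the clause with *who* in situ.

The auditor can offer the report to who.

The filler 'who' is interpreted as the object of the preposition 'to' (recipient of 'offer'). Fronting leaves a gap immediately after 'to':
Who can the auditor offer the report to ___?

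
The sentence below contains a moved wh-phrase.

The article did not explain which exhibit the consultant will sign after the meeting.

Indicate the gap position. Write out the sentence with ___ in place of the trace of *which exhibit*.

The article did not explain which exhibit the consultant will sign ___ after the meeting.

Pre-movement form: The consultant will sign which exhibit after the meeting.
'which exhibit' functions as the direct object of 'sign'. The gap is right after 'sign'.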